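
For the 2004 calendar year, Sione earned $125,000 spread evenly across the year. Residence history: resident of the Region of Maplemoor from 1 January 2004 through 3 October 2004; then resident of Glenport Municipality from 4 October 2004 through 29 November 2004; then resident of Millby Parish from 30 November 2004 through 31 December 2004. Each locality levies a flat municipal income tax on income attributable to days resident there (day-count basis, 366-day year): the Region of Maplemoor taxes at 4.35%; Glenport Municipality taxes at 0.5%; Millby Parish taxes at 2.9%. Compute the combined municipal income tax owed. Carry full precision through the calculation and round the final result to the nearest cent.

The Region of Maplemoor, 1 January – 3 October 2004: 277 days → $125,000 × 4.35% × 277/366 = $4,115.2664
Glenport Municipality, 4 October – 29 November 2004: 57 days → $125,000 × 0.5% × 57/366 = $97.3361
Millby Parish, 30 November – 31 December 2004: 32 days → $125,000 × 2.9% × 32/366 = $316.9399
Total = $4,529.5423

$4,529.54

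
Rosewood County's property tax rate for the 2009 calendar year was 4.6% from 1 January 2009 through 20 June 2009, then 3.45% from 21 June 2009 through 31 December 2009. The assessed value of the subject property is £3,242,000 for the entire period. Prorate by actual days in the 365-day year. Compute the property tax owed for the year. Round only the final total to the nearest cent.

£129,315.83

1 January – 20 June 2009: 171 days at 4.6% → £3,242,000 × 4.6% × 171/365 = £69,867.3205
21 June – 31 December 2009: 194 days at 3.45% → £3,242,000 × 3.45% × 194/365 = £59,448.5096
Total = £129,315.8301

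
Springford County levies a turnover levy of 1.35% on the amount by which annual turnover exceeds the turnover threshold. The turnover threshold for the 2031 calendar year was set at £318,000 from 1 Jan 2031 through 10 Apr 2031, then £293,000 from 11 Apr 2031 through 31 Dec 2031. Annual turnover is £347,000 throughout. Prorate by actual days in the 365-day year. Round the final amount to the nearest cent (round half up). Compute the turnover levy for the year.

1 Jan – 10 Apr 2031: 100 days, exemption £318,000 → (£347,000 − £318,000) × 1.35% × 100/365 = £107.2603
11 Apr – 31 Dec 2031: 265 days, exemption £293,000 → (£347,000 − £293,000) × 1.35% × 265/365 = £529.2740
Total = £636.5342

£636.53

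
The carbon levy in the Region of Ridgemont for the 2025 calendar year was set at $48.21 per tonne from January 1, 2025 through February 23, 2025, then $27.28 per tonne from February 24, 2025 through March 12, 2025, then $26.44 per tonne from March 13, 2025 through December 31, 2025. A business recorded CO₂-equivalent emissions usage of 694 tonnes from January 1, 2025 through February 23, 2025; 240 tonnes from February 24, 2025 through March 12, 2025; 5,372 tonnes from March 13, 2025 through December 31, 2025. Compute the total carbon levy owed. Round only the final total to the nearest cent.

$182040.62

January 1 – February 23, 2025: 694 tonnes at $48.21/tonne → $33457.74
February 24 – March 12, 2025: 240 tonnes at $27.28/tonne → $6547.20
March 13 – December 31, 2025: 5,372 tonnes at $26.44/tonne → $142035.68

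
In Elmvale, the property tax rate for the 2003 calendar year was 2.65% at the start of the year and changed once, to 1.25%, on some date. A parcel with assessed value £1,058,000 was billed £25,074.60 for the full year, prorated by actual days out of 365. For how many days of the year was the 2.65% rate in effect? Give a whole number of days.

Let d = days at the first rate; then 365 − d days at the second rate.
£1,058,000 × [2.65%·d + 1.25%·(365−d)] / 365 = £25,074.60
Solving gives d = 292, so the new rate took effect on 20 October 2003.

292 days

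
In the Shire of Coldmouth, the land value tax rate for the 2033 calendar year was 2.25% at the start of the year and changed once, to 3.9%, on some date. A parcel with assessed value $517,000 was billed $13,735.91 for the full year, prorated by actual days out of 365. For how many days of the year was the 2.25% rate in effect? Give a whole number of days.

Let d = days at the first rate; then 365 − d days at the second rate.
$517,000 × [2.25%·d + 3.9%·(365−d)] / 365 = $13,735.91
Solving gives d = 275, so the new rate took effect on October 3, 2033.

275 days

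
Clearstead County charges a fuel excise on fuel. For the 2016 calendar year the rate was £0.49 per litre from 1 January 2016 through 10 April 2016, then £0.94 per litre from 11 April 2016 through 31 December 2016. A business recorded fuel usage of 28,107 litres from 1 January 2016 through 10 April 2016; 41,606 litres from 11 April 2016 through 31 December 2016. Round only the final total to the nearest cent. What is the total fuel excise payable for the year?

£52,882.07

1 January – 10 April 2016: 28,107 litres at £0.49/litre → £13,772.43
11 April – 31 December 2016: 41,606 litres at £0.94/litre → £39,109.64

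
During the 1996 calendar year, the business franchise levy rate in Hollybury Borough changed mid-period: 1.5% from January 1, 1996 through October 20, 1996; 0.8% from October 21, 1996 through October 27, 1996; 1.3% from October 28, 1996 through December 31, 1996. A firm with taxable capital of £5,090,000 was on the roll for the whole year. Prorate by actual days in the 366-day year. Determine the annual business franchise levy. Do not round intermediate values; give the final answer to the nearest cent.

January 1 – October 20, 1996: 294 days at 1.5% → £5,090,000 × 1.5% × 294/366 = £61,330.3279
October 21 – October 27, 1996: 7 days at 0.8% → £5,090,000 × 0.8% × 7/366 = £778.7978
October 28 – December 31, 1996: 65 days at 1.3% → £5,090,000 × 1.3% × 65/366 = £11,751.5027
Total = £73,860.6284

£73,860.63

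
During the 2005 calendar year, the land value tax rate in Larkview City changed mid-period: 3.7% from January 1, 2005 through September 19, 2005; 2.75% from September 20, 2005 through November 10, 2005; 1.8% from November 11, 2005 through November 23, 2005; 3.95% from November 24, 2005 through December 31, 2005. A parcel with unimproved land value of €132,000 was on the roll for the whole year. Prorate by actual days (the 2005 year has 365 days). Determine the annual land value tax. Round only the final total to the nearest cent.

January 1 – September 19, 2005: 262 days at 3.7% → €132,000 × 3.7% × 262/365 = €3,505.7753
September 20 – November 10, 2005: 52 days at 2.75% → €132,000 × 2.75% × 52/365 = €517.1507
November 11 – November 23, 2005: 13 days at 1.8% → €132,000 × 1.8% × 13/365 = €84.6247
November 24 – December 31, 2005: 38 days at 3.95% → €132,000 × 3.95% × 38/365 = €542.8274
Total = €4,650.3781

€4,650.38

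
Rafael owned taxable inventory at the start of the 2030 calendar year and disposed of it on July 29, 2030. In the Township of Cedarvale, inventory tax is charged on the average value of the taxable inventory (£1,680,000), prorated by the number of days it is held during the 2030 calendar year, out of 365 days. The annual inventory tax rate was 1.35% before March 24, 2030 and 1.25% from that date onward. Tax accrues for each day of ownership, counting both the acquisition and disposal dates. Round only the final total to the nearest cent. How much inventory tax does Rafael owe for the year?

January 1 – March 23, 2030: 82 days at 1.35% → £1,680,000 × 1.35% × 82/365 = £5,095.2329
March 24 – July 29, 2030: 128 days at 1.25% → £1,680,000 × 1.25% × 128/365 = £7,364.3836
Total = £12,459.6164

£12,459.62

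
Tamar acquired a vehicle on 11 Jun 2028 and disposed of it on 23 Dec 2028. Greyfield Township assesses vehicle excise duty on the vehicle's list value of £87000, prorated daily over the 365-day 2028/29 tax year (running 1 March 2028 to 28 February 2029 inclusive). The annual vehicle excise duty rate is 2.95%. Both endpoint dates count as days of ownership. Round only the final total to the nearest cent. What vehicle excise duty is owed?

Days held (11 Jun – 23 Dec 2028): 196 out of 365
Tax = £87000 × 2.95% × 196/365 = £1378.1753

£1378.18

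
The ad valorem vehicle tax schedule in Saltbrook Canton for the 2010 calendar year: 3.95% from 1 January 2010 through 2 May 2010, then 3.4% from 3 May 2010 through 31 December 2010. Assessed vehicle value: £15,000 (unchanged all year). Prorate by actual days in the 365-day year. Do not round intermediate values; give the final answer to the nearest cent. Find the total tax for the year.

£537.58

1 January – 2 May 2010: 122 days at 3.95% → £15,000 × 3.95% × 122/365 = £198.0411
3 May – 31 December 2010: 243 days at 3.4% → £15,000 × 3.4% × 243/365 = £339.5342
Total = £537.5753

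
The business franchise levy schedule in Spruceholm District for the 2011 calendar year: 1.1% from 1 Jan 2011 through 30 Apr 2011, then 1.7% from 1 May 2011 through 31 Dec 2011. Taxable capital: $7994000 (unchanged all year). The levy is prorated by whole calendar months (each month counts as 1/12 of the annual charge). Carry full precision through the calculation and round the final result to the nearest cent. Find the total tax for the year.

$119910.00

1 Jan – 30 Apr 2011: 4 months at 1.1% → $7994000 × 1.1% × 4/12 = $29311.3333
1 May – 31 Dec 2011: 8 months at 1.7% → $7994000 × 1.7% × 8/12 = $90598.6667
Total = $119910.0000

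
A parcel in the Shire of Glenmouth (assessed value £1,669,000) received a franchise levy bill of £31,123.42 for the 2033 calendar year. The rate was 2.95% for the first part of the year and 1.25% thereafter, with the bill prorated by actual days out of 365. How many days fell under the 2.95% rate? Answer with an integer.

132 days

Let d = days at the first rate; then 365 − d days at the second rate.
£1,669,000 × [2.95%·d + 1.25%·(365−d)] / 365 = £31,123.42
Solving gives d = 132, so the new rate took effect on 13 May 2033.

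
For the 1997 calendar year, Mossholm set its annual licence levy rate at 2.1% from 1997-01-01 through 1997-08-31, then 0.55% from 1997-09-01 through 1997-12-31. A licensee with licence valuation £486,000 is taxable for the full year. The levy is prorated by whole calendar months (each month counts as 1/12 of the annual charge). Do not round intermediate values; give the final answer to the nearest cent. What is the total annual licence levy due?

1997-01-01 to 1997-08-31: 8 months at 2.1% → £486,000 × 2.1% × 8/12 = £6,804.0000
1997-09-01 to 1997-12-31: 4 months at 0.55% → £486,000 × 0.55% × 4/12 = £891.0000
Total = £7,695.0000

£7,695.00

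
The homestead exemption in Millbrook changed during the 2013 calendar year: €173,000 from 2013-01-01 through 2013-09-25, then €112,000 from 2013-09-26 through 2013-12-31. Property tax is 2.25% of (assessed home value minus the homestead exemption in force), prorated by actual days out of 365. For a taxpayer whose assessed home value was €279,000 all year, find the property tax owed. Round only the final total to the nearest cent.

2013-01-01 to 2013-09-25: 268 days, exemption €173,000 → (€279,000 − €173,000) × 2.25% × 268/365 = €1,751.1781
2013-09-26 to 2013-12-31: 97 days, exemption €112,000 → (€279,000 − €112,000) × 2.25% × 97/365 = €998.5685
Total = €2,749.7466

€2,749.75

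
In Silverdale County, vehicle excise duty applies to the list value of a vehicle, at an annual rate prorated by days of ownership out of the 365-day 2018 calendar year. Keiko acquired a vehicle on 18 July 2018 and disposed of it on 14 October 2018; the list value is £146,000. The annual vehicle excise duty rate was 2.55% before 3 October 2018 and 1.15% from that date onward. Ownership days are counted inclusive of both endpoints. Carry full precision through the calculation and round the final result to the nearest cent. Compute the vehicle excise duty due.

18 July – 2 October 2018: 77 days at 2.55% → £146,000 × 2.55% × 77/365 = £785.4000
3 October – 14 October 2018: 12 days at 1.15% → £146,000 × 1.15% × 12/365 = £55.2000
Total = £840.6000

£840.60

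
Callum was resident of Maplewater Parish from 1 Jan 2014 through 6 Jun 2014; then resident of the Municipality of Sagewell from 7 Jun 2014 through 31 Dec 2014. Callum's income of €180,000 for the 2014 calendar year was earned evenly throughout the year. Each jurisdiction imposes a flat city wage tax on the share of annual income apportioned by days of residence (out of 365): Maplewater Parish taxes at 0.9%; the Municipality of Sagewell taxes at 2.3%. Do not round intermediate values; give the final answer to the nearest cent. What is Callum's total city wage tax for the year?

€3,056.05

Maplewater Parish, 1 Jan – 6 Jun 2014: 157 days → €180,000 × 0.9% × 157/365 = €696.8219
The Municipality of Sagewell, 7 Jun – 31 Dec 2014: 208 days → €180,000 × 2.3% × 208/365 = €2,359.2329
Total = €3,056.0548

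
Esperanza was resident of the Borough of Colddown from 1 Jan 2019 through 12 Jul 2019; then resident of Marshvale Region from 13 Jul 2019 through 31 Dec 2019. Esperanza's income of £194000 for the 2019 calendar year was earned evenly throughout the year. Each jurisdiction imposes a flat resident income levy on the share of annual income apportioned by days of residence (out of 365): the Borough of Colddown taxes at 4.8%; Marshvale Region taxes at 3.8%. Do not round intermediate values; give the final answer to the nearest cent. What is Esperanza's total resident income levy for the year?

The Borough of Colddown, 1 Jan – 12 Jul 2019: 193 days → £194000 × 4.8% × 193/365 = £4923.8795
Marshvale Region, 13 Jul – 31 Dec 2019: 172 days → £194000 × 3.8% × 172/365 = £3473.9288
Total = £8397.8082

£8397.81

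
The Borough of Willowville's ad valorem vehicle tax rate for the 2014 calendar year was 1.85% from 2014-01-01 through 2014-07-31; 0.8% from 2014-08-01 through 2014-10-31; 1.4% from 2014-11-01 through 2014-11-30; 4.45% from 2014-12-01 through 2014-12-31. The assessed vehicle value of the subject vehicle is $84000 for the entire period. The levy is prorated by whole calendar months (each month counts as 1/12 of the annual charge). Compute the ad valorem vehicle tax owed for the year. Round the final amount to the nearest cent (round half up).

2014-01-01 to 2014-07-31: 7 months at 1.85% → $84000 × 1.85% × 7/12 = $906.5000
2014-08-01 to 2014-10-31: 3 months at 0.8% → $84000 × 0.8% × 3/12 = $168.0000
2014-11-01 to 2014-11-30: 1 month at 1.4% → $84000 × 1.4% × 1/12 = $98.0000
2014-12-01 to 2014-12-31: 1 month at 4.45% → $84000 × 4.45% × 1/12 = $311.5000
Total = $1484.0000

$1484.00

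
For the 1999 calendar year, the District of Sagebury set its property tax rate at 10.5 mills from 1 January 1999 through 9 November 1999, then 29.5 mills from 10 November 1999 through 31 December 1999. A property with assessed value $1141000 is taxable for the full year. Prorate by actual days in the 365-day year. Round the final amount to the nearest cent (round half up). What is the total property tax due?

$15069.02

1 January – 9 November 1999: 313 days at 10.5 mills → $1141000 × 1.05% × 313/365 = $10273.6890
10 November – 31 December 1999: 52 days at 29.5 mills → $1141000 × 2.95% × 52/365 = $4795.3260
Total = $15069.0151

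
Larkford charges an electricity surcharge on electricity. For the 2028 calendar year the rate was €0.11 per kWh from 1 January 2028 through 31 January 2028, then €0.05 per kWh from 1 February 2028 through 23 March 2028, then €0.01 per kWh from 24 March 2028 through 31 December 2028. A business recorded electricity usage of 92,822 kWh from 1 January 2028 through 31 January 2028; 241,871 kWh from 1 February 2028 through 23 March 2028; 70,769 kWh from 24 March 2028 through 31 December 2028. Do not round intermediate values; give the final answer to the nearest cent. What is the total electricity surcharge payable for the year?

€23,011.66

1 January – 31 January 2028: 92,822 kWh at €0.11/kWh → €10,210.42
1 February – 23 March 2028: 241,871 kWh at €0.05/kWh → €12,093.55
24 March – 31 December 2028: 70,769 kWh at €0.01/kWh → €707.69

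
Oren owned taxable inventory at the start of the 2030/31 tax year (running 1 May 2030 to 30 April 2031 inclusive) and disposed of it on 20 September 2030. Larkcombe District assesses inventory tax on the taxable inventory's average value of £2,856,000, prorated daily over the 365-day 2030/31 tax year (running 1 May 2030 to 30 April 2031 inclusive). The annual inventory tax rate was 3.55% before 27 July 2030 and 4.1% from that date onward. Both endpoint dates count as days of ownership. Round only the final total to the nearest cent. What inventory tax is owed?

1 May – 26 July 2030: 87 days at 3.55% → £2,856,000 × 3.55% × 87/365 = £24,166.4548
27 July – 20 September 2030: 56 days at 4.1% → £2,856,000 × 4.1% × 56/365 = £17,965.4137
Total = £42,131.8685

£42,131.87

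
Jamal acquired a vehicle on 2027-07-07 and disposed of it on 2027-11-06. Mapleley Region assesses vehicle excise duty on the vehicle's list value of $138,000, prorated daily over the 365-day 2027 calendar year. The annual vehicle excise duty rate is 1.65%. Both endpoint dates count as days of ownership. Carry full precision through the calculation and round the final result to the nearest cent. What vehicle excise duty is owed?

Days held (2027-07-07 to 2027-11-06): 123 out of 365
Tax = $138,000 × 1.65% × 123/365 = $767.3178

$767.32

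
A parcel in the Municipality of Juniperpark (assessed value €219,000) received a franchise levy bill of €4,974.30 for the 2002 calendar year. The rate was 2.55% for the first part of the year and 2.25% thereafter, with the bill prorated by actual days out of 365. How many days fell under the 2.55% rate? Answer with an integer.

Let d = days at the first rate; then 365 − d days at the second rate.
€219,000 × [2.55%·d + 2.25%·(365−d)] / 365 = €4,974.30
Solving gives d = 26, so the new rate took effect on January 27, 2002.

26 days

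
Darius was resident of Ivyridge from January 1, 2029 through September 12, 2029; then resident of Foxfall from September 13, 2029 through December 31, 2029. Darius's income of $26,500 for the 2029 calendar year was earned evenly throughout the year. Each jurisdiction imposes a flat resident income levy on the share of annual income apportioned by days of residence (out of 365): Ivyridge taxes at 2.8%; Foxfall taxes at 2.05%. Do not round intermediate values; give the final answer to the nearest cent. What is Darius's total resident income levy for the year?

$682.10

Ivyridge, January 1 – September 12, 2029: 255 days → $26,500 × 2.8% × 255/365 = $518.3836
Foxfall, September 13 – December 31, 2029: 110 days → $26,500 × 2.05% × 110/365 = $163.7192
Total = $682.1027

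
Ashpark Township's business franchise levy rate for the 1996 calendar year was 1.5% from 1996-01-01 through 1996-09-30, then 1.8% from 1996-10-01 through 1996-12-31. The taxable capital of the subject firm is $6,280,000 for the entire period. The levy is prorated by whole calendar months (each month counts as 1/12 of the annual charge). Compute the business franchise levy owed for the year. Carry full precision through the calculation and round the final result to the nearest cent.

1996-01-01 to 1996-09-30: 9 months at 1.5% → $6,280,000 × 1.5% × 9/12 = $70,650.0000
1996-10-01 to 1996-12-31: 3 months at 1.8% → $6,280,000 × 1.8% × 3/12 = $28,260.0000
Total = $98,910.0000

$98,910.00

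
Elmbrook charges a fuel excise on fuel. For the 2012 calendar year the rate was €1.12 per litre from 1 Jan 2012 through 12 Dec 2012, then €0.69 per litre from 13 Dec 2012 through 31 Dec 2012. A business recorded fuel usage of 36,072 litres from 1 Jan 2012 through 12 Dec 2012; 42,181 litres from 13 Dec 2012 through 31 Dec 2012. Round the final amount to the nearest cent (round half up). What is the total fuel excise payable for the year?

€69,505.53

1 Jan – 12 Dec 2012: 36,072 litres at €1.12/litre → €40,400.64
13 Dec – 31 Dec 2012: 42,181 litres at €0.69/litre → €29,104.89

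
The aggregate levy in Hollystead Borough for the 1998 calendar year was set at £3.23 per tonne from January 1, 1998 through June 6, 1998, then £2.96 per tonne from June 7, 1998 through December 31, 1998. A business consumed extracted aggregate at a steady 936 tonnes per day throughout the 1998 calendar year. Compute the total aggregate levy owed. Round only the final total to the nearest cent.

January 1 – June 6, 1998: 157 days × 936 tonnes/day = 146,952 tonnes at £3.23/tonne → £474,654.96
June 7 – December 31, 1998: 208 days × 936 tonnes/day = 194,688 tonnes at £2.96/tonne → £576,276.48

£1,050,931.44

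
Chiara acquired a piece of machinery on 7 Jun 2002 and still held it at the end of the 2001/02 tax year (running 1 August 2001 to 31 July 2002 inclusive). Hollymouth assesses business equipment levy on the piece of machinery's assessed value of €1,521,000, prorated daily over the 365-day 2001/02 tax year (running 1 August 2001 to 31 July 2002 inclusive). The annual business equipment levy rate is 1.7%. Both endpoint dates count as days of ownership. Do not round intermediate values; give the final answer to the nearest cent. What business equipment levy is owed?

Days held (7 Jun – 31 Jul 2002): 55 out of 365
Tax = €1,521,000 × 1.7% × 55/365 = €3,896.2603

€3,896.26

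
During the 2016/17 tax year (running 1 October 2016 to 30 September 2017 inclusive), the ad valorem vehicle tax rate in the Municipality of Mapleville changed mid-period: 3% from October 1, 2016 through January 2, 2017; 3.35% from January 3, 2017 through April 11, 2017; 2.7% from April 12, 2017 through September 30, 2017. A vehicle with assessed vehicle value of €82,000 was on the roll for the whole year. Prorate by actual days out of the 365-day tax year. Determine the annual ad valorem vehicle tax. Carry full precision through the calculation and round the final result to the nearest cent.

October 1, 2016 – January 2, 2017: 94 days at 3% → €82,000 × 3% × 94/365 = €633.5342
January 3 – April 11, 2017: 99 days at 3.35% → €82,000 × 3.35% × 99/365 = €745.0767
April 12 – September 30, 2017: 172 days at 2.7% → €82,000 × 2.7% × 172/365 = €1,043.3096
Total = €2,421.9205

€2,421.92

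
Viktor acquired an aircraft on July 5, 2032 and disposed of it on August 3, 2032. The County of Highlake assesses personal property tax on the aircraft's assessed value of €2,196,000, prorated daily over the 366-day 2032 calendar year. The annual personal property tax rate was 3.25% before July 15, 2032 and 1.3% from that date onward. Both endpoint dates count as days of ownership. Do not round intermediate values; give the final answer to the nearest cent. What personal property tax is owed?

July 5 – July 14, 2032: 10 days at 3.25% → €2,196,000 × 3.25% × 10/366 = €1,950.0000
July 15 – August 3, 2032: 20 days at 1.3% → €2,196,000 × 1.3% × 20/366 = €1,560.0000
Total = €3,510.0000

€3,510.00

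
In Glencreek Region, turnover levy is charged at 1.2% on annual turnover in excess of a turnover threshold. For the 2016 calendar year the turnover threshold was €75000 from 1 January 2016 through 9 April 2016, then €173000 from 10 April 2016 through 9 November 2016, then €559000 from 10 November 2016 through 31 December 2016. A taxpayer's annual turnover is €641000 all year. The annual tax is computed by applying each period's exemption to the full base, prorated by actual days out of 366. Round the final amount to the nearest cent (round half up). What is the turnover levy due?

1 January – 9 April 2016: 100 days, exemption €75000 → (€641000 − €75000) × 1.2% × 100/366 = €1855.7377
10 April – 9 November 2016: 214 days, exemption €173000 → (€641000 − €173000) × 1.2% × 214/366 = €3283.6721
10 November – 31 December 2016: 52 days, exemption €559000 → (€641000 − €559000) × 1.2% × 52/366 = €139.8033
Total = €5279.2131

€5279.21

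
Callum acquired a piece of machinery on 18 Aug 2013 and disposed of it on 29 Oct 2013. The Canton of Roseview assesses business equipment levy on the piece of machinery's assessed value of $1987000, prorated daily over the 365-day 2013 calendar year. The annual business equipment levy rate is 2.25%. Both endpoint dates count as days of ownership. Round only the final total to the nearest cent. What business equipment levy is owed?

$8941.50

Days held (18 Aug – 29 Oct 2013): 73 out of 365
Tax = $1987000 × 2.25% × 73/365 = $8941.5000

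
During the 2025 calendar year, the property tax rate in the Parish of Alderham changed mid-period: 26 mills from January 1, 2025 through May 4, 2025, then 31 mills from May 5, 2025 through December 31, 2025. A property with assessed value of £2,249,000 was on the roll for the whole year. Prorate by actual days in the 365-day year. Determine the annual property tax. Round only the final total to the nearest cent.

£65,898.78

January 1 – May 4, 2025: 124 days at 26 mills → £2,249,000 × 2.6% × 124/365 = £19,865.1397
May 5 – December 31, 2025: 241 days at 31 mills → £2,249,000 × 3.1% × 241/365 = £46,033.6411
Total = £65,898.7808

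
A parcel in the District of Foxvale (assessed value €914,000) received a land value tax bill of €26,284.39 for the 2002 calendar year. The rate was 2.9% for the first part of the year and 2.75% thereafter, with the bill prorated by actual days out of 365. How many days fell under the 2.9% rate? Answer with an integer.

Let d = days at the first rate; then 365 − d days at the second rate.
€914,000 × [2.9%·d + 2.75%·(365−d)] / 365 = €26,284.39
Solving gives d = 306, so the new rate took effect on 3 November 2002.

306 days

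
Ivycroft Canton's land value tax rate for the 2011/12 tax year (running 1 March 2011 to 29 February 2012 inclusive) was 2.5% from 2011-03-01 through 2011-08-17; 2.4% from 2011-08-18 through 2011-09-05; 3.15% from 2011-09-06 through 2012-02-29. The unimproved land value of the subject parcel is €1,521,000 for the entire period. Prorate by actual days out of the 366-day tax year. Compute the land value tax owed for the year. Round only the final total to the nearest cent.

€42,727.22

2011-03-01 to 2011-08-17: 170 days at 2.5% → €1,521,000 × 2.5% × 170/366 = €17,661.8852
2011-08-18 to 2011-09-05: 19 days at 2.4% → €1,521,000 × 2.4% × 19/366 = €1,895.0164
2011-09-06 to 2012-02-29: 177 days at 3.15% → €1,521,000 × 3.15% × 177/366 = €23,170.3156
Total = €42,727.2172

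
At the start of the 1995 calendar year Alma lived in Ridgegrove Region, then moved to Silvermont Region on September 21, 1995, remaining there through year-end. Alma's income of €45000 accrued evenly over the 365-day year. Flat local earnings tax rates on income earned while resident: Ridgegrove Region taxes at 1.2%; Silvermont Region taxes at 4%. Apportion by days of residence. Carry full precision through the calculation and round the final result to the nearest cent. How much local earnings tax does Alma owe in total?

Ridgegrove Region, January 1 – September 20, 1995: 263 days → €45000 × 1.2% × 263/365 = €389.0959
Silvermont Region, September 21 – December 31, 1995: 102 days → €45000 × 4% × 102/365 = €503.0137
Total = €892.1096

€892.11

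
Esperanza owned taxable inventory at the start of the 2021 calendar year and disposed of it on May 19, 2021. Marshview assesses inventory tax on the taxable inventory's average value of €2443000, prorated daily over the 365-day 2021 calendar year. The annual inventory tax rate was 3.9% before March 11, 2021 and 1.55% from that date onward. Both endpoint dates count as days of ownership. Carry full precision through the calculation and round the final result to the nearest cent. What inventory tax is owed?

€25273.34

January 1 – March 10, 2021: 69 days at 3.9% → €2443000 × 3.9% × 69/365 = €18011.2685
March 11 – May 19, 2021: 70 days at 1.55% → €2443000 × 1.55% × 70/365 = €7262.0685
Total = €25273.3370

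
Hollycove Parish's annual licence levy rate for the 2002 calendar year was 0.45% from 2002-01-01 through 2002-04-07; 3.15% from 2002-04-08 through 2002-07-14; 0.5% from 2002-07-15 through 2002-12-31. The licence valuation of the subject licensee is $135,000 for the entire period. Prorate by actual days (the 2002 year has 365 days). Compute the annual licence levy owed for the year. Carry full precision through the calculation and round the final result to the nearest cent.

$1,617.60

2002-01-01 to 2002-04-07: 97 days at 0.45% → $135,000 × 0.45% × 97/365 = $161.4452
2002-04-08 to 2002-07-14: 98 days at 3.15% → $135,000 × 3.15% × 98/365 = $1,141.7671
2002-07-15 to 2002-12-31: 170 days at 0.5% → $135,000 × 0.5% × 170/365 = $314.3836
Total = $1,617.5959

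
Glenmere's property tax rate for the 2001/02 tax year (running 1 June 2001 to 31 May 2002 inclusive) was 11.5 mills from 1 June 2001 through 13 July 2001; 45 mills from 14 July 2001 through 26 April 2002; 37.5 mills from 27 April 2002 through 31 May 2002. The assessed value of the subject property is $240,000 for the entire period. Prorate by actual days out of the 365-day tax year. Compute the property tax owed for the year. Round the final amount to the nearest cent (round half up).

$9,680.22

1 June – 13 July 2001: 43 days at 11.5 mills → $240,000 × 1.15% × 43/365 = $325.1507
14 July 2001 – 26 April 2002: 287 days at 45 mills → $240,000 × 4.5% × 287/365 = $8,492.0548
27 April – 31 May 2002: 35 days at 37.5 mills → $240,000 × 3.75% × 35/365 = $863.0137
Total = $9,680.2192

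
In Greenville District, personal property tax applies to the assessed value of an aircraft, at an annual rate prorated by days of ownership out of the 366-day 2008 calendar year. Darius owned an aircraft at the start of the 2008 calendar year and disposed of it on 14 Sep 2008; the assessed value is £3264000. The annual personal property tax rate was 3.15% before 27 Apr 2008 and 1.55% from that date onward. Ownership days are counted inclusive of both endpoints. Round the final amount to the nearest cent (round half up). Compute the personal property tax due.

£52357.77

1 Jan – 26 Apr 2008: 117 days at 3.15% → £3264000 × 3.15% × 117/366 = £32867.4098
27 Apr – 14 Sep 2008: 141 days at 1.55% → £3264000 × 1.55% × 141/366 = £19490.3607
Total = £52357.7705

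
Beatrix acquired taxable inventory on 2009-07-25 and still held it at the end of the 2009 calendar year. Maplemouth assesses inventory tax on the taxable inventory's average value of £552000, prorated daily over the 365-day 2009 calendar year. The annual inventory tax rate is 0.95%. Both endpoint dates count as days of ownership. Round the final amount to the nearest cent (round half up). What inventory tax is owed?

£2298.74

Days held (2009-07-25 to 2009-12-31): 160 out of 365
Tax = £552000 × 0.95% × 160/365 = £2298.7397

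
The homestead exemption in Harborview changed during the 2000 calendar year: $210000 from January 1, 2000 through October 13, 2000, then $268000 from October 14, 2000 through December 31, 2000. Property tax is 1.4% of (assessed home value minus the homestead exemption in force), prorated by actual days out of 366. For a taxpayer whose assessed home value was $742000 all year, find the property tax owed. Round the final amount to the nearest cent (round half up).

$7272.73

January 1 – October 13, 2000: 287 days, exemption $210000 → ($742000 − $210000) × 1.4% × 287/366 = $5840.3716
October 14 – December 31, 2000: 79 days, exemption $268000 → ($742000 − $268000) × 1.4% × 79/366 = $1432.3607
Total = $7272.7322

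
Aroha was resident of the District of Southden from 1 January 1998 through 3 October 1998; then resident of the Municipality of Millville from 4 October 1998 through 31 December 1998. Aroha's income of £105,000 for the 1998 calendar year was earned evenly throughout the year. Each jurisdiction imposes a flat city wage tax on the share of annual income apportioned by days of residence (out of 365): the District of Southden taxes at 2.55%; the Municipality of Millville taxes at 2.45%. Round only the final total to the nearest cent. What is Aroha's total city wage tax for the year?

£2,651.90

The District of Southden, 1 January – 3 October 1998: 276 days → £105,000 × 2.55% × 276/365 = £2,024.6301
The Municipality of Millville, 4 October – 31 December 1998: 89 days → £105,000 × 2.45% × 89/365 = £627.2671
Total = £2,651.8973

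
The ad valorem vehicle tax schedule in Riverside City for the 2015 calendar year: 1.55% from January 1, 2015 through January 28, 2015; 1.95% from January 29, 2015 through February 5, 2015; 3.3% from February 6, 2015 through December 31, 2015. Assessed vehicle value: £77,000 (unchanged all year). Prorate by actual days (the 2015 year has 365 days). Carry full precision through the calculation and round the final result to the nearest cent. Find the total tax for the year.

£2,414.85

January 1 – January 28, 2015: 28 days at 1.55% → £77,000 × 1.55% × 28/365 = £91.5562
January 29 – February 5, 2015: 8 days at 1.95% → £77,000 × 1.95% × 8/365 = £32.9096
February 6 – December 31, 2015: 329 days at 3.3% → £77,000 × 3.3% × 329/365 = £2,290.3808
Total = £2,414.8466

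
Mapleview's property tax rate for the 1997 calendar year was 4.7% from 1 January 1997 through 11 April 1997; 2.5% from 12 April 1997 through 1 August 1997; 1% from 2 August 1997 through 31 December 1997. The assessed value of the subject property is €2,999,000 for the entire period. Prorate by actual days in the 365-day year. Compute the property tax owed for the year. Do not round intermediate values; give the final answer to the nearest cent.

1 January – 11 April 1997: 101 days at 4.7% → €2,999,000 × 4.7% × 101/365 = €39,003.4329
12 April – 1 August 1997: 112 days at 2.5% → €2,999,000 × 2.5% × 112/365 = €23,006.0274
2 August – 31 December 1997: 152 days at 1% → €2,999,000 × 1% × 152/365 = €12,488.9863
Total = €74,498.4466

€74,498.45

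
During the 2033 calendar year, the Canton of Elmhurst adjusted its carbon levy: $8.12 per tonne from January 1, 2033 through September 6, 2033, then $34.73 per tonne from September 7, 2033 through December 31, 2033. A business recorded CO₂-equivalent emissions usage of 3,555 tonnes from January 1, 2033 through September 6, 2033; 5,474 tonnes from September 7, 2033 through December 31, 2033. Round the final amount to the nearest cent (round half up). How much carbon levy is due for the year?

January 1 – September 6, 2033: 3,555 tonnes at $8.12/tonne → $28866.60
September 7 – December 31, 2033: 5,474 tonnes at $34.73/tonne → $190112.02

$218978.62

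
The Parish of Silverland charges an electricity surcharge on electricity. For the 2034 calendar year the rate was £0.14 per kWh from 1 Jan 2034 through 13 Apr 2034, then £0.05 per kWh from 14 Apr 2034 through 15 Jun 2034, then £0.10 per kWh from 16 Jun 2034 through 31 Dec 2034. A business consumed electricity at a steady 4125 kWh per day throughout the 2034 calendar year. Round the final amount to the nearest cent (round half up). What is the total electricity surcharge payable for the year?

1 Jan – 13 Apr 2034: 103 days × 4125 kWh/day = 424,875 kWh at £0.14/kWh → £59,482.50
14 Apr – 15 Jun 2034: 63 days × 4125 kWh/day = 259,875 kWh at £0.05/kWh → £12,993.75
16 Jun – 31 Dec 2034: 199 days × 4125 kWh/day = 820,875 kWh at £0.10/kWh → £82,087.50

£154,563.75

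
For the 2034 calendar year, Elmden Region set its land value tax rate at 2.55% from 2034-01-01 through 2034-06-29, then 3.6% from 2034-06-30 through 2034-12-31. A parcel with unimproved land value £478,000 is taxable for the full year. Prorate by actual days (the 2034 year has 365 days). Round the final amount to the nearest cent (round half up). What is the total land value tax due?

2034-01-01 to 2034-06-29: 180 days at 2.55% → £478,000 × 2.55% × 180/365 = £6,011.0137
2034-06-30 to 2034-12-31: 185 days at 3.6% → £478,000 × 3.6% × 185/365 = £8,721.8630
Total = £14,732.8767

£14,732.88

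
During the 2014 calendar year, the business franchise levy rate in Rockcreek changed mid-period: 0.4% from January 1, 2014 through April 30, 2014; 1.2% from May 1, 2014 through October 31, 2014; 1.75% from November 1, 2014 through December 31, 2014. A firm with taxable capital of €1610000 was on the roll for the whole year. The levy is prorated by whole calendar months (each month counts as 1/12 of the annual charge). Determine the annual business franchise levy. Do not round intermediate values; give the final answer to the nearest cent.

January 1 – April 30, 2014: 4 months at 0.4% → €1610000 × 0.4% × 4/12 = €2146.6667
May 1 – October 31, 2014: 6 months at 1.2% → €1610000 × 1.2% × 6/12 = €9660.0000
November 1 – December 31, 2014: 2 months at 1.75% → €1610000 × 1.75% × 2/12 = €4695.8333
Total = €16502.5000

€16502.50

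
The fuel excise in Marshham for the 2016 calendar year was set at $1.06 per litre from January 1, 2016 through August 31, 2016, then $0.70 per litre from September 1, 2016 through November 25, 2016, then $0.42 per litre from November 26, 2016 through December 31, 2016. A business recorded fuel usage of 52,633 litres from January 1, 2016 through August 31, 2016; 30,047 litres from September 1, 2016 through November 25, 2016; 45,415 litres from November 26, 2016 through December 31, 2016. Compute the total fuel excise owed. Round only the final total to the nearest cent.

$95898.18

January 1 – August 31, 2016: 52,633 litres at $1.06/litre → $55790.98
September 1 – November 25, 2016: 30,047 litres at $0.70/litre → $21032.90
November 26 – December 31, 2016: 45,415 litres at $0.42/litre → $19074.30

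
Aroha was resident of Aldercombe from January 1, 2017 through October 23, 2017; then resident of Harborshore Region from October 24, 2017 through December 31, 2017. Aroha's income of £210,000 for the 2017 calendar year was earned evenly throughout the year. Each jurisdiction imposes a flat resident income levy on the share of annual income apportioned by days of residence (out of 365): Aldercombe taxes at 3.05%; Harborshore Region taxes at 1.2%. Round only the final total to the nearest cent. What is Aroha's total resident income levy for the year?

£5,670.58

Aldercombe, January 1 – October 23, 2017: 296 days → £210,000 × 3.05% × 296/365 = £5,194.1918
Harborshore Region, October 24 – December 31, 2017: 69 days → £210,000 × 1.2% × 69/365 = £476.3836
Total = £5,670.5753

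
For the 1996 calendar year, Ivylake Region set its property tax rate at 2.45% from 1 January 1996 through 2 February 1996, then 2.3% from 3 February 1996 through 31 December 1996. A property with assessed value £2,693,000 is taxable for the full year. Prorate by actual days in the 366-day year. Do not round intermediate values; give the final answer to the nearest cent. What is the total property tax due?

£62,303.22

1 January – 2 February 1996: 33 days at 2.45% → £2,693,000 × 2.45% × 33/366 = £5,948.8811
3 February – 31 December 1996: 333 days at 2.3% → £2,693,000 × 2.3% × 333/366 = £56,354.3361
Total = £62,303.2172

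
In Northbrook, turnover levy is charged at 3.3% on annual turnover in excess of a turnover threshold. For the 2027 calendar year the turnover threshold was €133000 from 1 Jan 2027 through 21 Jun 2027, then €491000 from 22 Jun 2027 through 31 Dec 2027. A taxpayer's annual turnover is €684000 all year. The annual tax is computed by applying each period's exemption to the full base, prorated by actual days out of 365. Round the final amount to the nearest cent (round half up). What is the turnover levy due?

€11936.15

1 Jan – 21 Jun 2027: 172 days, exemption €133000 → (€684000 − €133000) × 3.3% × 172/365 = €8568.4274
22 Jun – 31 Dec 2027: 193 days, exemption €491000 → (€684000 − €491000) × 3.3% × 193/365 = €3367.7178
Total = €11936.1452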